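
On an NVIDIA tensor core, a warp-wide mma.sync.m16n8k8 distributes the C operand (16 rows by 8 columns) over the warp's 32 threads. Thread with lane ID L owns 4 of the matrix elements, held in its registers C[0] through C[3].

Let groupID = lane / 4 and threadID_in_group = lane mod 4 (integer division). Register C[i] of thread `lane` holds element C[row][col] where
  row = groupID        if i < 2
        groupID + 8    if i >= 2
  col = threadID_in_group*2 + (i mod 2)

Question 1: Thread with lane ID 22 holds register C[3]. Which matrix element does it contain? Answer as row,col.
13,5

22: gid=5,tid=2
[3] (5+8,2*2+1) = (13,5)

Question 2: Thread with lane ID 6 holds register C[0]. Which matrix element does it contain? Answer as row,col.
6: gr=1,th=2
[0] (1+0,2*2+0) = (1,4)

1,4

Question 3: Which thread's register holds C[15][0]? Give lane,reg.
28,2

r=15→G=7,rhi=1  c=0→T=0,p=0
L=7*4+0=28  i=1*2+0=2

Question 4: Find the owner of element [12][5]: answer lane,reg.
r=12→G=4,rhi=1  c=5→T=2,p=1
L=4*4+2=18  i=1*2+1=3

18,3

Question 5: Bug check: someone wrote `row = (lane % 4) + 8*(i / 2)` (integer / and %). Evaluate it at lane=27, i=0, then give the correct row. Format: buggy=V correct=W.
buggy=3 correct=6

`(lane % 4) + 8*(i / 2)`[27,0]→3
L=27→G=27>>2=6, T=27&3=3
[0]→row 6+0=6  col 3·2+0=6
row: 3 vs 6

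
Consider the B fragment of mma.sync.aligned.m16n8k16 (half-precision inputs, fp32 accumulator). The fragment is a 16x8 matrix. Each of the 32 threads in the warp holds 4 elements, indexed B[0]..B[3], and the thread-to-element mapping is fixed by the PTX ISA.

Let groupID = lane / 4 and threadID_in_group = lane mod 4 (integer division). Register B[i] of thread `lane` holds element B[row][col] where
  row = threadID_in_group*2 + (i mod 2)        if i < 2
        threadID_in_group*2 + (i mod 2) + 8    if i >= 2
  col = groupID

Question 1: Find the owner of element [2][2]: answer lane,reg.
c=2->g=2  r=2->rb=0,t=1,b0=0
L=2*4+1=9  i=0*2+0=0

9,0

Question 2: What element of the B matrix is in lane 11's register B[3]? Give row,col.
lane 11->11/4=2, 11 mod 4=3
i=3  r:2·3+1+8->15  c:2

15,2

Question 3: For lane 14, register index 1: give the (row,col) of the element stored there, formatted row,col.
5,3

L=14→G=14>>2=3, T=14&3=2
[1]→row 2·2+1+0=5  col G=3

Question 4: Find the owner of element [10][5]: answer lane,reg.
c:5=>grp=5  r:10=>rB=1,tig=1,lo=0
L=5*4+1=21  i=1*2+0=2

21,2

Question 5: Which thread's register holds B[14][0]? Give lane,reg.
c=0⇒gr=0  r=14⇒Rb=1,th=3,odd=0
L=0*4+3=3  i=1*2+0=2

3,2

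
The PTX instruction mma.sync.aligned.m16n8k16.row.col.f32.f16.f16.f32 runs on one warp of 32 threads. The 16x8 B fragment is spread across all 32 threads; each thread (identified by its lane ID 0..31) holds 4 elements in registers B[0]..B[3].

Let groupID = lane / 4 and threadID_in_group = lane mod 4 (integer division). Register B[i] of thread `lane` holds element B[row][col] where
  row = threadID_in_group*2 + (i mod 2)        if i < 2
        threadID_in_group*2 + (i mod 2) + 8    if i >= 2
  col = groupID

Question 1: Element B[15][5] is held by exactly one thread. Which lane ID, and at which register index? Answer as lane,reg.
23,3

c=5->g=5  r=15->rb=1,t=3,b0=1
L=5*4+3=23  i=1*2+1=3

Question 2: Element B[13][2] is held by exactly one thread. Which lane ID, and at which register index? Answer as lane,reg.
10,3

c: 2->gid=2  r: 13->r8=1,tid=2,i&1=1
L=2*4+2=10  i=1*2+1=3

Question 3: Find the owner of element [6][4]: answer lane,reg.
19,0

c: 4->gid=4  r: 6->r8=0,tid=3,i&1=0
L=4*4+3=19  i=0*2+0=0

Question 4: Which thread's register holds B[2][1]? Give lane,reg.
5,0

c=1⇒gr=1  r=2⇒Rb=0,th=1,odd=0
L=1*4+1=5  i=0*2+0=0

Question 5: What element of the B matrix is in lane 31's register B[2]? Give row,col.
lane 31⇒31/4=7, 31 mod 4=3
i=2  r:2·3+0+8⇒14  c:7

14,7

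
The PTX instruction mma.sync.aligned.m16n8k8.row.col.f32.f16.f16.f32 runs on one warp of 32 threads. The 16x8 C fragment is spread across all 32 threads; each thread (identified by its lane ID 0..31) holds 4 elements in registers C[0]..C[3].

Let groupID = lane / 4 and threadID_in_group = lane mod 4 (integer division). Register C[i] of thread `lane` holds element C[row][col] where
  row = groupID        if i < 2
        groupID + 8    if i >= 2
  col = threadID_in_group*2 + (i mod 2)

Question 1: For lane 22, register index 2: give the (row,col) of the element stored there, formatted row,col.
13,4

22: g=5,t=2
[2] (5+8,2*2+0) = (13,4)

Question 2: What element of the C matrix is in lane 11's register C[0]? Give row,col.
lane 11: grp=2 (11/4), tig=3 (11%4)
i=0: r=2+0=2, c=3*2+0=6

2,6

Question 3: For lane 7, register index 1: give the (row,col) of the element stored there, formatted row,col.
lane 7=>7/4=1, 7 mod 4=3
i=1  r:1+0=>1  c:2·3+1=>7

1,7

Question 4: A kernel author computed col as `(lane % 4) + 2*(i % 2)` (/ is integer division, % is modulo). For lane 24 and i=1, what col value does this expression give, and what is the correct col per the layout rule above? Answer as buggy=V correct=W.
buggy=2 correct=1

`(lane % 4) + 2*(i % 2)`[24,1]->2
lane 24->24/4=6, 24 mod 4=0
i=1  r:6+0->6  c:2·0+1->1
col: 2 vs 1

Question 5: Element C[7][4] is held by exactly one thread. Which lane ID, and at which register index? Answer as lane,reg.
r=7⇒gr=7,Rb=0  c=4⇒th=2,odd=0
L=7*4+2=30  i=0*2+0=0

30,0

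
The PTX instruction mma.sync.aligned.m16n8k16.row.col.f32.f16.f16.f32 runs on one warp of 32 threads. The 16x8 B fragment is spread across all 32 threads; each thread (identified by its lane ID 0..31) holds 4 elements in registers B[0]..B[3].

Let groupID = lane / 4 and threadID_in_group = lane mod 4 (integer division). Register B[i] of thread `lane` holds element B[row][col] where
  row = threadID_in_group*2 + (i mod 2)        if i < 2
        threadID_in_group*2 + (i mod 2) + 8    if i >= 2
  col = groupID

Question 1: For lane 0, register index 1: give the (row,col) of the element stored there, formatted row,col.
L=0⇒gr=0>>2=0, th=0&3=0
[1]⇒row 0·2+1+0=1  col gr=0

1,0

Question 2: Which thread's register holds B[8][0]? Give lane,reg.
0,2

c:0=>grp=0  r:8=>rB=1,tig=0,lo=0
L=0*4+0=0  i=1*2+0=2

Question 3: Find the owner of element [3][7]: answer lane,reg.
c:7=>grp=7  r:3=>rB=0,tig=1,lo=1
L=7*4+1=29  i=0*2+1=1

29,1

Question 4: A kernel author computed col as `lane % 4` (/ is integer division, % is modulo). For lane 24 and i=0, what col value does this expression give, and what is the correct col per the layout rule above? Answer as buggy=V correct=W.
buggy=0 correct=6

`lane % 4`[24,0]⇒0
lane 24⇒24/4=6, 24 mod 4=0
i=0  r:2·0+0+0⇒0  c:6
col: 0 vs 6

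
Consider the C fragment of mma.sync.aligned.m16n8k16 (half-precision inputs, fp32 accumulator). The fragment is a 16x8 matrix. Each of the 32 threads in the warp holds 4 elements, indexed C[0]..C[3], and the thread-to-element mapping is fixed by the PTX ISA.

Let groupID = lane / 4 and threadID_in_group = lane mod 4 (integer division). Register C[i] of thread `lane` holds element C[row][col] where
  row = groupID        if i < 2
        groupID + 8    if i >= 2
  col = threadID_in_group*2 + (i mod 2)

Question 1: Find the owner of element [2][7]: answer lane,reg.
11,1

r=2->g=2,rb=0  c=7->t=3,b0=1
L=2*4+3=11  i=0*2+1=1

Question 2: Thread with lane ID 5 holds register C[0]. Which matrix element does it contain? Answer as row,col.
1,2

lane 5→5/4=1, 5 mod 4=1
i=0  r:1+0→1  c:2·1+0→2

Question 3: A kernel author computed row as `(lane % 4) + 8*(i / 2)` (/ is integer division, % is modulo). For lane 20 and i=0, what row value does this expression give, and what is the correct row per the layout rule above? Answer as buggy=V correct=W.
`(lane % 4) + 8*(i / 2)`[20,0]⇒0
20: gr=5,th=0
[0] (5+0,0*2+0) = (5,0)
row: 0 vs 5

buggy=0 correct=5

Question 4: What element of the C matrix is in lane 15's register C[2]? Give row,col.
11,6

15: grp=3,tig=3
[2] (3+8,3*2+0) = (11,6)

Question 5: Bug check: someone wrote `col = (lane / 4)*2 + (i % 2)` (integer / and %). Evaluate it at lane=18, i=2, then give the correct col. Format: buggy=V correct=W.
buggy=8 correct=4

`(lane / 4)*2 + (i % 2)`[18,2]->8
lane 18->18/4=4, 18 mod 4=2
i=2  r:4+8->12  c:2·2+0->4
col: 8 vs 4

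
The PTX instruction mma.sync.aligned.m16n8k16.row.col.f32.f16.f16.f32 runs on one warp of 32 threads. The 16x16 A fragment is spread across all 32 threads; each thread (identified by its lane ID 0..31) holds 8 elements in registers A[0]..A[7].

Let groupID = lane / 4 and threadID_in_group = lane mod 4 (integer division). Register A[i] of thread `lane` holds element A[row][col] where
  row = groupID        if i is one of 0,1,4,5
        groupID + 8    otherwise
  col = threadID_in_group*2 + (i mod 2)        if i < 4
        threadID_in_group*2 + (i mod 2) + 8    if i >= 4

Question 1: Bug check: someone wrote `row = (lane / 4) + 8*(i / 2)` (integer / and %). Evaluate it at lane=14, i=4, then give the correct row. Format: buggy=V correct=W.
buggy=19 correct=3

`(lane / 4) + 8*(i / 2)`[14,4]→19
lane 14→14/4=3, 14 mod 4=2
i=4  r:3+0→3  c:2·2+0+8→12
row: 19 vs 3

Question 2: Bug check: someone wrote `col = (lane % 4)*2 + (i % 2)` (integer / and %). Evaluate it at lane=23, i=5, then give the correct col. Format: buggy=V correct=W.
`(lane % 4)*2 + (i % 2)`[23,5]->7
lane 23: gid=5 (23/4), tid=3 (23%4)
i=5: r=5+0=5, c=3*2+1+8=15
col: 7 vs 15

buggy=7 correct=15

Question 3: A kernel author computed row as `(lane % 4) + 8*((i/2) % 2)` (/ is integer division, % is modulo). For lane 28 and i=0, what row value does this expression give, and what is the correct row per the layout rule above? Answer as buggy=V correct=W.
buggy=0 correct=7

`(lane % 4) + 8*((i/2) % 2)`[28,0]->0
lane 28: gid=7 (28/4), tid=0 (28%4)
i=0: r=7+0=7, c=0*2+0+0=0
row: 0 vs 7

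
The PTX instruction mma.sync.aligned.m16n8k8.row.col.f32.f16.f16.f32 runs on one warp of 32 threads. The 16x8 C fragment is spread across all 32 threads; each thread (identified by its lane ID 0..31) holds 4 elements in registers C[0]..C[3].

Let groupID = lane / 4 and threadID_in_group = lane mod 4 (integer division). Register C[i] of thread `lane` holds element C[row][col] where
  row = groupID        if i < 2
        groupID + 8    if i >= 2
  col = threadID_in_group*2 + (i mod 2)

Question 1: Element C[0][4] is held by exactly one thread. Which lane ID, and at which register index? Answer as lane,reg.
r=0->g=0,rb=0  c=4->t=2,b0=0
L=0*4+2=2  i=0*2+0=0

2,0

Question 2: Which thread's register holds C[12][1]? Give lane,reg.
r:12=>grp=4,rB=1  c:1=>tig=0,lo=1
L=4*4+0=16  i=1*2+1=3

16,3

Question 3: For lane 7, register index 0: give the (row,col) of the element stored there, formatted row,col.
1,6

lane 7: gid=1 (7/4), tid=3 (7%4)
i=0: r=1+0=1, c=3*2+0=6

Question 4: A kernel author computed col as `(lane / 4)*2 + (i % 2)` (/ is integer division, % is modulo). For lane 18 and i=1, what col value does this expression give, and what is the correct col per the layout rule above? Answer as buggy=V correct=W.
`(lane / 4)*2 + (i % 2)`[18,1]->9
lane 18->18/4=4, 18 mod 4=2
i=1  r:4+0->4  c:2·2+1->5
col: 9 vs 5

buggy=9 correct=5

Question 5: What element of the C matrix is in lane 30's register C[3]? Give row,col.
lane 30: gr=7 (30/4), th=2 (30%4)
i=3: r=7+8=15, c=2*2+1=5

15,5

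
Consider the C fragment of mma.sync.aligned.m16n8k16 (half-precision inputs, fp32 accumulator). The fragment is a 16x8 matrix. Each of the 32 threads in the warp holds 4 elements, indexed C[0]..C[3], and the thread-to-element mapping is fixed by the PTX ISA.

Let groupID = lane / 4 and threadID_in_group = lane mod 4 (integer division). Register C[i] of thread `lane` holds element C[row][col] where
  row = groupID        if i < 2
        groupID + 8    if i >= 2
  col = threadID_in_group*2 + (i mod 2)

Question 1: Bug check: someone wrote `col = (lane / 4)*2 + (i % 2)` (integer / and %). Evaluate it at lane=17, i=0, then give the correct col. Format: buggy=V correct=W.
buggy=8 correct=2

`(lane / 4)*2 + (i % 2)`[17,0]->8
lane 17: gid=4 (17/4), tid=1 (17%4)
i=0: r=4+0=4, c=1*2+0=2
col: 8 vs 2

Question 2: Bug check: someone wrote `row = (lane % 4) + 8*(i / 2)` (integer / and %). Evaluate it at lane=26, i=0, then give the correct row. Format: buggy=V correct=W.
`(lane % 4) + 8*(i / 2)`[26,0]=>2
L=26=>grp=26>>2=6, tig=26&3=2
[0]=>row 6+0=6  col 2·2+0=4
row: 2 vs 6

buggy=2 correct=6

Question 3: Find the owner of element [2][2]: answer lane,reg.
r:2=>grp=2,rB=0  c:2=>tig=1,lo=0
L=2*4+1=9  i=0*2+0=0

9,0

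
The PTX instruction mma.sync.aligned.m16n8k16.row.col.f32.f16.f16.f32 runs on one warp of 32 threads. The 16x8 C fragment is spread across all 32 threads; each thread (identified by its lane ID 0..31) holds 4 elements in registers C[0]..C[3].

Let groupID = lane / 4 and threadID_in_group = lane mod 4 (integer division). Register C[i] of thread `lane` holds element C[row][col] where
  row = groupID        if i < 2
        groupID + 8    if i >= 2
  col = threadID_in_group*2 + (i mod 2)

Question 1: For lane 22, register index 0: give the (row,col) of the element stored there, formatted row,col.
lane 22: gr=5 (22/4), th=2 (22%4)
i=0: r=5+0=5, c=2*2+0=4

5,4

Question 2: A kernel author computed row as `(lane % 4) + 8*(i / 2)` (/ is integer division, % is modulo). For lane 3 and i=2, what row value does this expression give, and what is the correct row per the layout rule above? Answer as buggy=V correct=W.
buggy=11 correct=8

`(lane % 4) + 8*(i / 2)`[3,2]->11
L=3->gid=3>>2=0, tid=3&3=3
[2]->row 0+8=8  col 3·2+0=6
row: 11 vs 8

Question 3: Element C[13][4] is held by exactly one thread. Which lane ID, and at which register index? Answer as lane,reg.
22,2

r: 13->gid=5,r8=1  c: 4->tid=2,i&1=0
L=5*4+2=22  i=1*2+0=2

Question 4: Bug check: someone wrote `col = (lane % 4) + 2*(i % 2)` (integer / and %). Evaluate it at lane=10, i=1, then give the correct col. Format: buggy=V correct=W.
buggy=4 correct=5

`(lane % 4) + 2*(i % 2)`[10,1]->4
lane 10: gid=2 (10/4), tid=2 (10%4)
i=1: r=2+0=2, c=2*2+1=5
col: 4 vs 5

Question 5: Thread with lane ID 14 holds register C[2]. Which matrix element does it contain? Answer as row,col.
L=14⇒gr=14>>2=3, th=14&3=2
[2]⇒row 3+8=11  col 2·2+0=4

11,4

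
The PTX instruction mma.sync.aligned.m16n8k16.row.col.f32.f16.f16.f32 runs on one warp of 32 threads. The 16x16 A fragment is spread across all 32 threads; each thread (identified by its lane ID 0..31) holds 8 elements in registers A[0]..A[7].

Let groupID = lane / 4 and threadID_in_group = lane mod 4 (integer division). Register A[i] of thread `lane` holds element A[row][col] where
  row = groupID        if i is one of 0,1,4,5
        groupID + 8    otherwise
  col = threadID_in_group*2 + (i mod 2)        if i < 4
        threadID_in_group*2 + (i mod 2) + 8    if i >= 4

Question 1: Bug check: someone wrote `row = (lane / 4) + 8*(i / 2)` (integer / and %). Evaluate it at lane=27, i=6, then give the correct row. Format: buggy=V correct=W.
buggy=30 correct=14

`(lane / 4) + 8*(i / 2)`[27,6]->30
27: gid=6,tid=3
[6] (6+8,3*2+0+8) = (14,14)
row: 30 vs 14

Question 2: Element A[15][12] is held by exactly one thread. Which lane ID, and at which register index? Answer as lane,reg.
r=15->g=7,rb=1  c=12->cb=1,t=2,b0=0
L=7*4+2=30  i=1*4+1*2+0=6

30,6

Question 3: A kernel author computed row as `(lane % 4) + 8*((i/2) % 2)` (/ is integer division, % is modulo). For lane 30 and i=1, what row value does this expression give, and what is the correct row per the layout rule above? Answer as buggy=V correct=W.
`(lane % 4) + 8*((i/2) % 2)`[30,1]=>2
lane 30: grp=7 (30/4), tig=2 (30%4)
i=1: r=7+0=7, c=2*2+1+0=5
row: 2 vs 7

buggy=2 correct=7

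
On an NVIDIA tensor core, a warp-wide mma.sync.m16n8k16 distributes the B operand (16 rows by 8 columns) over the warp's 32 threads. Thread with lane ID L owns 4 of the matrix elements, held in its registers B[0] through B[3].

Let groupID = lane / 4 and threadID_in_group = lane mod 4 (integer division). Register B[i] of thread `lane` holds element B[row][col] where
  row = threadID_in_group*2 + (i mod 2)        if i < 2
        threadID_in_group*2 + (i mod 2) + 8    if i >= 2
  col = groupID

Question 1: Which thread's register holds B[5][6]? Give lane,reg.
26,1

c: 6->gid=6  r: 5->r8=0,tid=2,i&1=1
L=6*4+2=26  i=0*2+1=1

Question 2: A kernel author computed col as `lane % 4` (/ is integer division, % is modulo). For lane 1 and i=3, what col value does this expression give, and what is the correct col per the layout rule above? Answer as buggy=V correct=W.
buggy=1 correct=0

`lane % 4`[1,3]⇒1
lane 1⇒1/4=0, 1 mod 4=1
i=3  r:2·1+1+8⇒11  c:0
col: 1 vs 0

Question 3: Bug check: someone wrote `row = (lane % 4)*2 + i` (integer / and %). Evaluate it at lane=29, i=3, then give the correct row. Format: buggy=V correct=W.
`(lane % 4)*2 + i`[29,3]->5
29: gid=7,tid=1
[3] (1*2+1+8,7) = (11,7)
row: 5 vs 11

buggy=5 correct=11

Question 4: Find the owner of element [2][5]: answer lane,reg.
21,0

c: 5->gid=5  r: 2->r8=0,tid=1,i&1=0
L=5*4+1=21  i=0*2+0=0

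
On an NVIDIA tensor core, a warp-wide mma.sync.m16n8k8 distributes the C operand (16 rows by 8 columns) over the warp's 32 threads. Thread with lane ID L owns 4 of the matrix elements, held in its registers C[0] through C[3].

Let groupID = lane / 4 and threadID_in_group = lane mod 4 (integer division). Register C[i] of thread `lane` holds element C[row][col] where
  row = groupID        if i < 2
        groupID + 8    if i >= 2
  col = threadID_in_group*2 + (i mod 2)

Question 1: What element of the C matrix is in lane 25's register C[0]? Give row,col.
lane 25=>25/4=6, 25 mod 4=1
i=0  r:6+0=>6  c:2·1+0=>2

6,2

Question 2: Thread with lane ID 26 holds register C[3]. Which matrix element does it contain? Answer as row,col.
14,5

lane 26->26/4=6, 26 mod 4=2
i=3  r:6+8->14  c:2·2+1->5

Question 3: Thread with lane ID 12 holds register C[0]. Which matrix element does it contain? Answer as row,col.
3,0

lane 12: gr=3 (12/4), th=0 (12%4)
i=0: r=3+0=3, c=0*2+0=0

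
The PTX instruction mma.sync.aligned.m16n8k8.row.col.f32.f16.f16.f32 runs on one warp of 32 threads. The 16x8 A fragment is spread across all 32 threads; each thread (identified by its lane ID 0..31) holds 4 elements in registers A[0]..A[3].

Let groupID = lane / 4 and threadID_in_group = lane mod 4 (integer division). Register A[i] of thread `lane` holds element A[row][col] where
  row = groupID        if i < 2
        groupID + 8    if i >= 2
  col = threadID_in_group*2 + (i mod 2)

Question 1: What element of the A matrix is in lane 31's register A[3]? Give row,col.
lane 31: G=7 (31/4), T=3 (31%4)
i=3: r=7+8=15, c=3*2+1=7

15,7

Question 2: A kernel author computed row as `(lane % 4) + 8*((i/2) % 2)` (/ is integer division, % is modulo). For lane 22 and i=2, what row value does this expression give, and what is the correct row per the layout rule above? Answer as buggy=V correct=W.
buggy=10 correct=13

`(lane % 4) + 8*((i/2) % 2)`[22,2]=>10
L=22=>grp=22>>2=5, tig=22&3=2
[2]=>row 5+8=13  col 2·2+0=4
row: 10 vs 13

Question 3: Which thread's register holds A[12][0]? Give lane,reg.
r=12->g=4,rb=1  c=0->t=0,b0=0
L=4*4+0=16  i=1*2+0=2

16,2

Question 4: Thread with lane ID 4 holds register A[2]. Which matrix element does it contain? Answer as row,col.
lane 4: G=1 (4/4), T=0 (4%4)
i=2: r=1+8=9, c=0*2+0=0

9,0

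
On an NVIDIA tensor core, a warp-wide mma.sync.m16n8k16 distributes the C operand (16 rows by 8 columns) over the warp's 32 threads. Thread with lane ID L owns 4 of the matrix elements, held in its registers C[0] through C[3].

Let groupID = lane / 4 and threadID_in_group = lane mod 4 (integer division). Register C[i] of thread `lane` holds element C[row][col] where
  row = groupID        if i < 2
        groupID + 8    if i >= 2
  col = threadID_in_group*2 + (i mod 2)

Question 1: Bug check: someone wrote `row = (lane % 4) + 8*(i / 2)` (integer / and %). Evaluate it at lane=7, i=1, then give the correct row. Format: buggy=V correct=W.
buggy=3 correct=1

`(lane % 4) + 8*(i / 2)`[7,1]→3
lane 7: G=1 (7/4), T=3 (7%4)
i=1: r=1+0=1, c=3*2+1=7
row: 3 vs 1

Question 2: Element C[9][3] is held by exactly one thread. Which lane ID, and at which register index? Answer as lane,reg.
r=9⇒gr=1,Rb=1  c=3⇒th=1,odd=1
L=1*4+1=5  i=1*2+1=3

5,3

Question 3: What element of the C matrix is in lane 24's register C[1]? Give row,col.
L=24⇒gr=24>>2=6, th=24&3=0
[1]⇒row 6+0=6  col 0·2+1=1

6,1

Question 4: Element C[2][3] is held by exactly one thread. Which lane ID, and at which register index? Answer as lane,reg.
9,1

r=2→G=2,rhi=0  c=3→T=1,p=1
L=2*4+1=9  i=0*2+1=1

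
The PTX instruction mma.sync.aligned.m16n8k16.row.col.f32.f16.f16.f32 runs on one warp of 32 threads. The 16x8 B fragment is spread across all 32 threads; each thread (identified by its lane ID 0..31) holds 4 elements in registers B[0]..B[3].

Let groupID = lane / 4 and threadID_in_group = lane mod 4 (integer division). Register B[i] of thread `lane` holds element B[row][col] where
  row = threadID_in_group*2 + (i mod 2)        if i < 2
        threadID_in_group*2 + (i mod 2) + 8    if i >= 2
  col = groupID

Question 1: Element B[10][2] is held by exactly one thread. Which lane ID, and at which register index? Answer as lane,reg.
c=2->g=2  r=10->rb=1,t=1,b0=0
L=2*4+1=9  i=1*2+0=2

9,2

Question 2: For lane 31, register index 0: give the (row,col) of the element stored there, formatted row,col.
6,7

31: G=7,T=3
[0] (3*2+0+0,7) = (6,7)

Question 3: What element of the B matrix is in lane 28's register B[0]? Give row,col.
lane 28: gr=7 (28/4), th=0 (28%4)
i=0: r=0*2+0+0=0, c=gr=7

0,7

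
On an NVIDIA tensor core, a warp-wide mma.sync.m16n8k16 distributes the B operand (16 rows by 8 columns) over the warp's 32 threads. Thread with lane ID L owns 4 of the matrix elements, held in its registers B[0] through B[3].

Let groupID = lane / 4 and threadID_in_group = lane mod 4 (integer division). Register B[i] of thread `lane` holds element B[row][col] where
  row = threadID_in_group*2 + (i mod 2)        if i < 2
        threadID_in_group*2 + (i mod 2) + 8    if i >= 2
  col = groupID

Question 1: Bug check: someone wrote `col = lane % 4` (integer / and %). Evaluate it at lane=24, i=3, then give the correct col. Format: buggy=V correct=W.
buggy=0 correct=6

`lane % 4`[24,3]→0
L=24→G=24>>2=6, T=24&3=0
[3]→row 0·2+1+8=9  col G=6
col: 0 vs 6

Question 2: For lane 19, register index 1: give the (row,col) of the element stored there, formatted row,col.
lane 19=>19/4=4, 19 mod 4=3
i=1  r:2·3+1+0=>7  c:4

7,4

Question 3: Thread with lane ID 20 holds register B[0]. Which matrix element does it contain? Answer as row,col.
20: g=5,t=0
[0] (0*2+0+0,5) = (0,5)

0,5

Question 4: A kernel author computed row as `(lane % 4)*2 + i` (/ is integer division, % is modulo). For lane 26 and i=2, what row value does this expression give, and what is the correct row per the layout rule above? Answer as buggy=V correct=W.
buggy=6 correct=12

`(lane % 4)*2 + i`[26,2]->6
lane 26->26/4=6, 26 mod 4=2
i=2  r:2·2+0+8->12  c:6
row: 6 vs 12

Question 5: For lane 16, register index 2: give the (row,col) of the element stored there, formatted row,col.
lane 16→16/4=4, 16 mod 4=0
i=2  r:2·0+0+8→8  c:4

8,4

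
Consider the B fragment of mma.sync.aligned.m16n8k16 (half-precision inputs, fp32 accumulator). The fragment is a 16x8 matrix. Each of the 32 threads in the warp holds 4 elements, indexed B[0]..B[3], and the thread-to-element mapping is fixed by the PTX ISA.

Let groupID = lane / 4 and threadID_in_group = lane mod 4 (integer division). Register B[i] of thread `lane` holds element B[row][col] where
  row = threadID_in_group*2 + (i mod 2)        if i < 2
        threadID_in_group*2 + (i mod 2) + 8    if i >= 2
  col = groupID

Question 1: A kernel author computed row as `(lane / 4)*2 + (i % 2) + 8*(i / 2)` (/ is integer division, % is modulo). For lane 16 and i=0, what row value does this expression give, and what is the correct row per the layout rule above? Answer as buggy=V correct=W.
`(lane / 4)*2 + (i % 2) + 8*(i / 2)`[16,0]⇒8
L=16⇒gr=16>>2=4, th=16&3=0
[0]⇒row 0·2+0+0=0  col gr=4
row: 8 vs 0

buggy=8 correct=0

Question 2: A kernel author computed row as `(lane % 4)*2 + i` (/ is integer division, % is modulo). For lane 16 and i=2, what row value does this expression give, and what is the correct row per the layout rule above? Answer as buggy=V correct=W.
`(lane % 4)*2 + i`[16,2]→2
lane 16: G=4 (16/4), T=0 (16%4)
i=2: r=0*2+0+8=8, c=G=4
row: 2 vs 8

buggy=2 correct=8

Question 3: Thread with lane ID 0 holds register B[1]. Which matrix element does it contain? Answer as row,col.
1,0

0: gr=0,th=0
[1] (0*2+1+0,0) = (1,0)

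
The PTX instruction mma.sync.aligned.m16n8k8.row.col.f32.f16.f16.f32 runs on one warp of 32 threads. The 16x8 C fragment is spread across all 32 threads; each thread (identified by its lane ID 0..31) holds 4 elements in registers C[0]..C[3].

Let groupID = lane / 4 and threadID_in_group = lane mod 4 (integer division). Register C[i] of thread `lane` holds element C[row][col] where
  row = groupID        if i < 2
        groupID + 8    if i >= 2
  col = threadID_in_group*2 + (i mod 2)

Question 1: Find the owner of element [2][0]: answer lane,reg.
8,0

r=2⇒gr=2,Rb=0  c=0⇒th=0,odd=0
L=2*4+0=8  i=0*2+0=0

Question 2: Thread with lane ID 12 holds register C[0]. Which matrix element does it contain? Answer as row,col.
L=12->g=12>>2=3, t=12&3=0
[0]->row 3+0=3  col 0·2+0=0

3,0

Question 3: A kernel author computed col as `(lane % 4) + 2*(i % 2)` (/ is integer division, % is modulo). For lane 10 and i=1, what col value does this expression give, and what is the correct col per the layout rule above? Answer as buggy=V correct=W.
buggy=4 correct=5

`(lane % 4) + 2*(i % 2)`[10,1]->4
10: g=2,t=2
[1] (2+0,2*2+1) = (2,5)
col: 4 vs 5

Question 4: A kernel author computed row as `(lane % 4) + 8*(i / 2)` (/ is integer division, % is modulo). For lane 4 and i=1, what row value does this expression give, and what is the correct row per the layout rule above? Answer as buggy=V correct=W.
`(lane % 4) + 8*(i / 2)`[4,1]->0
lane 4: gid=1 (4/4), tid=0 (4%4)
i=1: r=1+0=1, c=0*2+1=1
row: 0 vs 1

buggy=0 correct=1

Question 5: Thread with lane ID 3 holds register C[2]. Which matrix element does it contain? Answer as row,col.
lane 3→3/4=0, 3 mod 4=3
i=2  r:0+8→8  c:2·3+0→6

8,6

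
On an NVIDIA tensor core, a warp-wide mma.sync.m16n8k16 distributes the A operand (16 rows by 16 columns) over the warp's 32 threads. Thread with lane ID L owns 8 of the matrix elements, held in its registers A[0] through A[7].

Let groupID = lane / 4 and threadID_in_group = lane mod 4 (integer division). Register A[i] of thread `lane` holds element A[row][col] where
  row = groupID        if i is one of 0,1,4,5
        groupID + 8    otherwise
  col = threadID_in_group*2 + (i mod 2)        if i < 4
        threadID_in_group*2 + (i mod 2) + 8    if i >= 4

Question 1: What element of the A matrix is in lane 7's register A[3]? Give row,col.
7: G=1,T=3
[3] (1+8,3*2+1+0) = (9,7)

9,7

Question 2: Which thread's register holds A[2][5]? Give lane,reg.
r:2=>grp=2,rB=0  c:5=>cB=0,tig=2,lo=1
L=2*4+2=10  i=0*4+0*2+1=1

10,1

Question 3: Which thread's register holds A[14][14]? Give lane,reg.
r=14⇒gr=6,Rb=1  c=14⇒Cb=1,th=3,odd=0
L=6*4+3=27  i=1*4+1*2+0=6

27,6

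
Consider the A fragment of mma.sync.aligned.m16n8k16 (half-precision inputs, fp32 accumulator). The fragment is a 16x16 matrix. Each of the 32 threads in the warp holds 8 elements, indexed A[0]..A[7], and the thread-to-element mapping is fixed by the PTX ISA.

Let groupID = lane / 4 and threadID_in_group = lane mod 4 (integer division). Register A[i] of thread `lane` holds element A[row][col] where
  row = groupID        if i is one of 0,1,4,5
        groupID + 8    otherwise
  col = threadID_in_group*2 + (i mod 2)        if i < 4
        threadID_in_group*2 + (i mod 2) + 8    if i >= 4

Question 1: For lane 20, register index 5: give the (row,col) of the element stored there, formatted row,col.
5,9

L=20⇒gr=20>>2=5, th=20&3=0
[5]⇒row 5+0=5  col 0·2+1+8=9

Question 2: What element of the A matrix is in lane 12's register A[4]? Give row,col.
12: g=3,t=0
[4] (3+0,0*2+0+8) = (3,8)

3,8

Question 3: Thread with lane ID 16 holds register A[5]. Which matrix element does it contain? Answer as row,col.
L=16→G=16>>2=4, T=16&3=0
[5]→row 4+0=4  col 0·2+1+8=9

4,9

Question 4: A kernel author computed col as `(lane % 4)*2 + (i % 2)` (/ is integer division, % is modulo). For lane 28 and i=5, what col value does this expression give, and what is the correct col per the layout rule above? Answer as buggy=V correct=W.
`(lane % 4)*2 + (i % 2)`[28,5]=>1
28: grp=7,tig=0
[5] (7+0,0*2+1+8) = (7,9)
col: 1 vs 9

buggy=1 correct=9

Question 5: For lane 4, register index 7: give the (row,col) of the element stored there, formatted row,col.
9,9

L=4->gid=4>>2=1, tid=4&3=0
[7]->row 1+8=9  col 0·2+1+8=9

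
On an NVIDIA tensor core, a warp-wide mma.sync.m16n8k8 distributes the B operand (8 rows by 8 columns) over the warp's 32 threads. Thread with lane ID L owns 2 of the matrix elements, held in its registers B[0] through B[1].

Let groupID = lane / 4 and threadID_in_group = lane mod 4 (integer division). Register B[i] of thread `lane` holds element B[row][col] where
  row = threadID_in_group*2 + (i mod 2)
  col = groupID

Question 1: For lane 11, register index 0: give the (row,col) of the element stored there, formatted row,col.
6,2

L=11=>grp=11>>2=2, tig=11&3=3
[0]=>row 3·2+0=6  col grp=2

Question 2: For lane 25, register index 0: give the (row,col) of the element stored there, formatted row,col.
2,6

25: g=6,t=1
[0] (1*2+0,6) = (2,6)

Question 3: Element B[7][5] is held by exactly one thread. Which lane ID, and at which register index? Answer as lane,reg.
c=5→G=5  r=7→T=3,p=1
L=5*4+3=23  i=1=1

23,1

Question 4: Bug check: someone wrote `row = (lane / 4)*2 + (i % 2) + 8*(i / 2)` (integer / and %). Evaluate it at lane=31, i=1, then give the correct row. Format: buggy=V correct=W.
`(lane / 4)*2 + (i % 2) + 8*(i / 2)`[31,1]→15
lane 31: G=7 (31/4), T=3 (31%4)
i=1: r=3*2+1=7, c=G=7
row: 15 vs 7

buggy=15 correct=7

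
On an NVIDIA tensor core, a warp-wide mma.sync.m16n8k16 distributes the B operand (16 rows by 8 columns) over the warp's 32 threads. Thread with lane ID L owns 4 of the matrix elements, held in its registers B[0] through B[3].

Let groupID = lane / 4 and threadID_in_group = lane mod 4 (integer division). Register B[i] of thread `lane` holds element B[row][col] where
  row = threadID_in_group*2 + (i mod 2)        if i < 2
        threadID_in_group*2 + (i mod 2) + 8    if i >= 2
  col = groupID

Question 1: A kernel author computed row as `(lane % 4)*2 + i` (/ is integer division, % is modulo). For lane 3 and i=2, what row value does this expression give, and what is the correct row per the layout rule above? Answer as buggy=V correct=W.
buggy=8 correct=14

`(lane % 4)*2 + i`[3,2]→8
lane 3→3/4=0, 3 mod 4=3
i=2  r:2·3+0+8→14  c:0
row: 8 vs 14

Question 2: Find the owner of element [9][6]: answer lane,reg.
c=6→G=6  r=9→rhi=1,T=0,p=1
L=6*4+0=24  i=1*2+1=3

24,3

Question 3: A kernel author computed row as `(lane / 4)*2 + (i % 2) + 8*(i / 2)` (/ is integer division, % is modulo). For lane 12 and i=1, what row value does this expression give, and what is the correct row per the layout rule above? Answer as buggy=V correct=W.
`(lane / 4)*2 + (i % 2) + 8*(i / 2)`[12,1]->7
L=12->gid=12>>2=3, tid=12&3=0
[1]->row 0·2+1+0=1  col gid=3
row: 7 vs 1

buggy=7 correct=1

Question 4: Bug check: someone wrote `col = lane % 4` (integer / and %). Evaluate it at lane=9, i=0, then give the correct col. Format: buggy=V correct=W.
buggy=1 correct=2

`lane % 4`[9,0]->1
L=9->g=9>>2=2, t=9&3=1
[0]->row 1·2+0+0=2  col g=2
col: 1 vs 2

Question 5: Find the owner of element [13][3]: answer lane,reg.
c:3=>grp=3  r:13=>rB=1,tig=2,lo=1
L=3*4+2=14  i=1*2+1=3

14,3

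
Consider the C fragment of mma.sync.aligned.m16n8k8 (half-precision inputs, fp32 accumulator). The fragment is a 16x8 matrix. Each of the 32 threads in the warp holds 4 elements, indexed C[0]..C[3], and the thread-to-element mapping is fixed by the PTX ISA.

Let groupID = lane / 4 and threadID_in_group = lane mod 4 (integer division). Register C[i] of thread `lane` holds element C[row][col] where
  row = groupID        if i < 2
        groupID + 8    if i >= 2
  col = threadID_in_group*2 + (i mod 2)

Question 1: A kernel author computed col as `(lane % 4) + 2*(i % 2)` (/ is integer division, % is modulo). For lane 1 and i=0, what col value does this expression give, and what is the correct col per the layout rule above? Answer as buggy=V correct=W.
buggy=1 correct=2

`(lane % 4) + 2*(i % 2)`[1,0]->1
lane 1: g=0 (1/4), t=1 (1%4)
i=0: r=0+0=0, c=1*2+0=2
col: 1 vs 2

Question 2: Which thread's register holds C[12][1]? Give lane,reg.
r=12→G=4,rhi=1  c=1→T=0,p=1
L=4*4+0=16  i=1*2+1=3

16,3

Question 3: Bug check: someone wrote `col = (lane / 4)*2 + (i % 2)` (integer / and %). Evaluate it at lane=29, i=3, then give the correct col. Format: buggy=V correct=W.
`(lane / 4)*2 + (i % 2)`[29,3]->15
29: g=7,t=1
[3] (7+8,1*2+1) = (15,3)
col: 15 vs 3

buggy=15 correct=3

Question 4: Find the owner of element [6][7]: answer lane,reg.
27,1

r:6=>grp=6,rB=0  c:7=>tig=3,lo=1
L=6*4+3=27  i=0*2+1=1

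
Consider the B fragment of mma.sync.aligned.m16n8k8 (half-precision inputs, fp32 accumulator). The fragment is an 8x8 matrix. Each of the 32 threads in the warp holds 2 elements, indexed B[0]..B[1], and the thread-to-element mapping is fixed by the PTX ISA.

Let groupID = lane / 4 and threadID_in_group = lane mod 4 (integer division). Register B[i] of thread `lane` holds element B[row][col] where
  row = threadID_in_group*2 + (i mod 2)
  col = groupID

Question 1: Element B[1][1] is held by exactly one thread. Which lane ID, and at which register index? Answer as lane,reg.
c:1=>grp=1  r:1=>tig=0,lo=1
L=1*4+0=4  i=1=1

4,1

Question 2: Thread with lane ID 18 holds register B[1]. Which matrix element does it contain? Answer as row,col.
lane 18→18/4=4, 18 mod 4=2
i=1  r:2·2+1→5  c:4

5,4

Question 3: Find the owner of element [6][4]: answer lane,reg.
19,0

c=4→G=4  r=6→T=3,p=0
L=4*4+3=19  i=0=0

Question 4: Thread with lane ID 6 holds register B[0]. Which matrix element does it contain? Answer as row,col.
4,1

L=6=>grp=6>>2=1, tig=6&3=2
[0]=>row 2·2+0=4  col grp=1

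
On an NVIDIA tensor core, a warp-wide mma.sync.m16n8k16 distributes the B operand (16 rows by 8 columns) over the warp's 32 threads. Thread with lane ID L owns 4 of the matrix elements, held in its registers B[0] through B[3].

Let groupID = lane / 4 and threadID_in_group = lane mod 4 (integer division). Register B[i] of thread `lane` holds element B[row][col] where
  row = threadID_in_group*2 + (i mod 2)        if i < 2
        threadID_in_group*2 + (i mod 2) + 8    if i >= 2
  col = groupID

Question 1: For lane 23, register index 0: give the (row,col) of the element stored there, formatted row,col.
6,5

lane 23: gid=5 (23/4), tid=3 (23%4)
i=0: r=3*2+0+0=6, c=gid=5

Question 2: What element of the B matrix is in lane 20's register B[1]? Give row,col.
20: g=5,t=0
[1] (0*2+1+0,5) = (1,5)

1,5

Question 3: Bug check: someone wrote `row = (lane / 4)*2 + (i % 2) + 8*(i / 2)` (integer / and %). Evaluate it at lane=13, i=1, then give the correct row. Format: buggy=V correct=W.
`(lane / 4)*2 + (i % 2) + 8*(i / 2)`[13,1]→7
13: G=3,T=1
[1] (1*2+1+0,3) = (3,3)
row: 7 vs 3

buggy=7 correct=3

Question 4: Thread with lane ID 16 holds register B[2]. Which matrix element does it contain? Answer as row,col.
8,4

lane 16=>16/4=4, 16 mod 4=0
i=2  r:2·0+0+8=>8  c:4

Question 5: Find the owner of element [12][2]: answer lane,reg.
c: 2->gid=2  r: 12->r8=1,tid=2,i&1=0
L=2*4+2=10  i=1*2+0=2

10,2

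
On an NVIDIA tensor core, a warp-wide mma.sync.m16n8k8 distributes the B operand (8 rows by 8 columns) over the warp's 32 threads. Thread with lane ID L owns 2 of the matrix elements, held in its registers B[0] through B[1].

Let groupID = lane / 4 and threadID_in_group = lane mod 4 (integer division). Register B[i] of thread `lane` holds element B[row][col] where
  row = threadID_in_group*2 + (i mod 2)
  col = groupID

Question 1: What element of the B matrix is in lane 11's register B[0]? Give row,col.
lane 11: gr=2 (11/4), th=3 (11%4)
i=0: r=3*2+0=6, c=gr=2

6,2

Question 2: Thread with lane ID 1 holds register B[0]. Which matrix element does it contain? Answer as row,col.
2,0

lane 1: G=0 (1/4), T=1 (1%4)
i=0: r=1*2+0=2, c=G=0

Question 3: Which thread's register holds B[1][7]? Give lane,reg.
c=7->g=7  r=1->t=0,b0=1
L=7*4+0=28  i=1=1

28,1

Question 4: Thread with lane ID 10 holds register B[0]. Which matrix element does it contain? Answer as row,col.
lane 10⇒10/4=2, 10 mod 4=2
i=0  r:2·2+0⇒4  c:2

4,2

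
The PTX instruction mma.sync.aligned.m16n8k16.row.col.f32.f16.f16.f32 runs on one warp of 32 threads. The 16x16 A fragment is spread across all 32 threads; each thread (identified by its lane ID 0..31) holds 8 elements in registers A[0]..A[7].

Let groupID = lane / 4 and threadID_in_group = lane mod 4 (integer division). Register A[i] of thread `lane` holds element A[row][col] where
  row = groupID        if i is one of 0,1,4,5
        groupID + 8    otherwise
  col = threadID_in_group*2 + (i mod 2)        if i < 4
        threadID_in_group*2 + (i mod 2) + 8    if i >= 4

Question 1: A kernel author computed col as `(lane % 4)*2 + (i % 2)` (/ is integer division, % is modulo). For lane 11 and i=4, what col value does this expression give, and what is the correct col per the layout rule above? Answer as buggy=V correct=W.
`(lane % 4)*2 + (i % 2)`[11,4]=>6
L=11=>grp=11>>2=2, tig=11&3=3
[4]=>row 2+0=2  col 3·2+0+8=14
col: 6 vs 14

buggy=6 correct=14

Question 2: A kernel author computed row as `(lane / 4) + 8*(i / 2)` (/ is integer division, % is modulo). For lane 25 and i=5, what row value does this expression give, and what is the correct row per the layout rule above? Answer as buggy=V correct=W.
`(lane / 4) + 8*(i / 2)`[25,5]->22
lane 25->25/4=6, 25 mod 4=1
i=5  r:6+0->6  c:2·1+1+8->11
row: 22 vs 6

buggy=22 correct=6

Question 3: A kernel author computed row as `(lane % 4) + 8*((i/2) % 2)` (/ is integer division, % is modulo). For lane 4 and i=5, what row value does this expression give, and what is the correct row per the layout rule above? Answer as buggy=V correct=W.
`(lane % 4) + 8*((i/2) % 2)`[4,5]->0
4: g=1,t=0
[5] (1+0,0*2+1+8) = (1,9)
row: 0 vs 1

buggy=0 correct=1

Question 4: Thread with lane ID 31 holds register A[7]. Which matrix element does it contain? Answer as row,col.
lane 31→31/4=7, 31 mod 4=3
i=7  r:7+8→15  c:2·3+1+8→15

15,15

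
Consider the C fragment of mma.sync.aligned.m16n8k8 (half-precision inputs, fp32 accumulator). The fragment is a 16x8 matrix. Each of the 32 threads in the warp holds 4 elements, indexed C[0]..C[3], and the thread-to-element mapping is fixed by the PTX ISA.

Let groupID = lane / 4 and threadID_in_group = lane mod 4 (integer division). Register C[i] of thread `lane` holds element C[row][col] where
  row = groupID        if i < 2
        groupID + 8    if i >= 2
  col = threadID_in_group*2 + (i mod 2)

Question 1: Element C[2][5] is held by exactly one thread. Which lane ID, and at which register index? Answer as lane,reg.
r:2=>grp=2,rB=0  c:5=>tig=2,lo=1
L=2*4+2=10  i=0*2+1=1

10,1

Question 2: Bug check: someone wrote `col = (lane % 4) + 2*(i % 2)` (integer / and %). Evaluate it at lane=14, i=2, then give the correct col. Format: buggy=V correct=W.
`(lane % 4) + 2*(i % 2)`[14,2]->2
lane 14: gid=3 (14/4), tid=2 (14%4)
i=2: r=3+8=11, c=2*2+0=4
col: 2 vs 4

buggy=2 correct=4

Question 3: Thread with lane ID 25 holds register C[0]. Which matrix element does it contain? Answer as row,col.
6,2

lane 25->25/4=6, 25 mod 4=1
i=0  r:6+0->6  c:2·1+0->2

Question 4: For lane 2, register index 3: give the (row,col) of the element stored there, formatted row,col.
L=2=>grp=2>>2=0, tig=2&3=2
[3]=>row 0+8=8  col 2·2+1=5

8,5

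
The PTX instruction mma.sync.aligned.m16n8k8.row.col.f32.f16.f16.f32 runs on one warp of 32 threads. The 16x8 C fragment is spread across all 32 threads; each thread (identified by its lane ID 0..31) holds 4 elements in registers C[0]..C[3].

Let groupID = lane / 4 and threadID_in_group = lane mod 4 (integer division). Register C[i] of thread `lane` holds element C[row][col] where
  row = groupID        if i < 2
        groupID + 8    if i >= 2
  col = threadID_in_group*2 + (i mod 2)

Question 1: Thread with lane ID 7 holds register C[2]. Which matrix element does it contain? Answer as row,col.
lane 7=>7/4=1, 7 mod 4=3
i=2  r:1+8=>9  c:2·3+0=>6

9,6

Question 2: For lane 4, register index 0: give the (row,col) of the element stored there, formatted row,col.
L=4=>grp=4>>2=1, tig=4&3=0
[0]=>row 1+0=1  col 0·2+0=0

1,0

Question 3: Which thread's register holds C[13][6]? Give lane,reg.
r:13=>grp=5,rB=1  c:6=>tig=3,lo=0
L=5*4+3=23  i=1*2+0=2

23,2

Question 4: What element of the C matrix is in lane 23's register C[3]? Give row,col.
lane 23=>23/4=5, 23 mod 4=3
i=3  r:5+8=>13  c:2·3+1=>7

13,7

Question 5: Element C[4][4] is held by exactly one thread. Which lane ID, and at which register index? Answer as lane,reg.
r=4→G=4,rhi=0  c=4→T=2,p=0
L=4*4+2=18  i=0*2+0=0

18,0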